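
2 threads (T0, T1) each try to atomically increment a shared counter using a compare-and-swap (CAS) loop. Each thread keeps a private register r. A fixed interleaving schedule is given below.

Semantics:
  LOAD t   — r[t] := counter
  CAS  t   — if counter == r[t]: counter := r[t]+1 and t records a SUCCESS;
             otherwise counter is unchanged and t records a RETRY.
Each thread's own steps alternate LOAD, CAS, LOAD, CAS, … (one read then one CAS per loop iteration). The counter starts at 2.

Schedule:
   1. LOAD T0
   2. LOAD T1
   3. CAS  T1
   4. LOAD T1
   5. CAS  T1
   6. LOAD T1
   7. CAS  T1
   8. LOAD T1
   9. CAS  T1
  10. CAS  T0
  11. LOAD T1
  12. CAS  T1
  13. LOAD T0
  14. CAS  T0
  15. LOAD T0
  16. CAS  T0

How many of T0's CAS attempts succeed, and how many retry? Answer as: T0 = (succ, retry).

T0 = (2, 1)

step 1: T0 LOAD ⇒ load; ctr=2 reg=2
step 2: T1 LOAD ⇒ load; ctr=2 reg=2
step 3: T1 CAS ⇒ ok; ctr=3 reg=2
step 4: T1 LOAD ⇒ load; ctr=3 reg=3
step 5: T1 CAS ⇒ ok; ctr=4 reg=3
step 6: T1 LOAD ⇒ load; ctr=4 reg=4
step 7: T1 CAS ⇒ ok; ctr=5 reg=4
step 8: T1 LOAD ⇒ load; ctr=5 reg=5
step 9: T1 CAS ⇒ ok; ctr=6 reg=5
step 10: T0 CAS ⇒ retry; ctr=6 reg=2
step 11: T1 LOAD ⇒ load; ctr=6 reg=6
step 12: T1 CAS ⇒ ok; ctr=7 reg=6
step 13: T0 LOAD ⇒ load; ctr=7 reg=7
step 14: T0 CAS ⇒ ok; ctr=8 reg=7
step 15: T0 LOAD ⇒ load; ctr=8 reg=8
step 16: T0 CAS ⇒ ok; ctr=9 reg=8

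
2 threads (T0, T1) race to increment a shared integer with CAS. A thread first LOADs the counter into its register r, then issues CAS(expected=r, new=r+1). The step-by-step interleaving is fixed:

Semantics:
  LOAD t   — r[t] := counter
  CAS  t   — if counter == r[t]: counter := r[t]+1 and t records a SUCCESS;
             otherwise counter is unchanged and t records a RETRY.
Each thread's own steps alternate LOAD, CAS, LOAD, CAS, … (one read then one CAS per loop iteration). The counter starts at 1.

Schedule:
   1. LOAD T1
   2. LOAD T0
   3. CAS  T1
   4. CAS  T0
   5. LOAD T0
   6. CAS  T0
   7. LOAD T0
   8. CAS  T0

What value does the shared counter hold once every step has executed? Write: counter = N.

counter = 4

[1] T1.load  rd  (counter 1, T1.r 1)
[2] T0.load  rd  (counter 1, T0.r 1)
[3] T1.cas  hit  (counter 2, T1.r 1)
[4] T0.cas  miss  (counter 2, T0.r 1)
[5] T0.load  rd  (counter 2, T0.r 2)
[6] T0.cas  hit  (counter 3, T0.r 2)
[7] T0.load  rd  (counter 3, T0.r 3)
[8] T0.cas  hit  (counter 4, T0.r 3)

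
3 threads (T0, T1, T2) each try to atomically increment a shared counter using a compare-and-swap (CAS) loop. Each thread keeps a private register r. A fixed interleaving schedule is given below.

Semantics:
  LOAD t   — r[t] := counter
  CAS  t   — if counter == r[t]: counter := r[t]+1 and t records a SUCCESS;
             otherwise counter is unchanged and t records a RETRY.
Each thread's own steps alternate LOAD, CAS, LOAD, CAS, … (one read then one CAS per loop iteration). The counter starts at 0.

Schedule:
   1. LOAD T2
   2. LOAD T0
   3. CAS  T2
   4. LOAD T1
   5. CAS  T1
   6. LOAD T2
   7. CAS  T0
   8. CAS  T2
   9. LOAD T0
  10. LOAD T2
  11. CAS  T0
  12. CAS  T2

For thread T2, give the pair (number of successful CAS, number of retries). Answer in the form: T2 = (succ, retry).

T2 = (2, 1)

#1 T2 reads 0
#2 T0 reads 0
#3 T2 CAS(0→1) writes; counter now 1
#4 T1 reads 1
#5 T1 CAS(1→2) writes; counter now 2
#6 T2 reads 2
#7 T0 CAS(0→1) fails; counter now 2
#8 T2 CAS(2→3) writes; counter now 3
#9 T0 reads 3
#10 T2 reads 3
#11 T0 CAS(3→4) writes; counter now 4
#12 T2 CAS(3→4) fails; counter now 4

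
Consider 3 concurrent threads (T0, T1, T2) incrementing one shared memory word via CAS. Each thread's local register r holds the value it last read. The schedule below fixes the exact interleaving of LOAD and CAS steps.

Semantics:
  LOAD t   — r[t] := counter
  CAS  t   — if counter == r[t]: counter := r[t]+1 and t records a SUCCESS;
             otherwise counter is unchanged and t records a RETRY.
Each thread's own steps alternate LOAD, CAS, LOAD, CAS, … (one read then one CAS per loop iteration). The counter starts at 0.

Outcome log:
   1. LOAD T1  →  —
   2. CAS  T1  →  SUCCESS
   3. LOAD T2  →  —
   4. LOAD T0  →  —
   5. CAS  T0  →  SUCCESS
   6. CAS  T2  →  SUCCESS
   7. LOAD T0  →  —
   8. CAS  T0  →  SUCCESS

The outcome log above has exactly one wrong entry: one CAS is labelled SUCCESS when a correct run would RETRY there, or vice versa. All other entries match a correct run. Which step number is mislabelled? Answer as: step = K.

Reference trace:
   1) LOAD T1:  M=0  r_T1=0
   2) CAS  T1:  M=1  r_T1=0 ✓
   3) LOAD T2:  M=1  r_T2=1
   4) LOAD T0:  M=1  r_T0=1
   5) CAS  T0:  M=2  r_T0=1 ✓
   6) CAS  T2:  M=2  r_T2=1 ✗
   7) LOAD T0:  M=2  r_T0=2
   8) CAS  T0:  M=3  r_T0=2 ✓
Flip is step 6.

step = 6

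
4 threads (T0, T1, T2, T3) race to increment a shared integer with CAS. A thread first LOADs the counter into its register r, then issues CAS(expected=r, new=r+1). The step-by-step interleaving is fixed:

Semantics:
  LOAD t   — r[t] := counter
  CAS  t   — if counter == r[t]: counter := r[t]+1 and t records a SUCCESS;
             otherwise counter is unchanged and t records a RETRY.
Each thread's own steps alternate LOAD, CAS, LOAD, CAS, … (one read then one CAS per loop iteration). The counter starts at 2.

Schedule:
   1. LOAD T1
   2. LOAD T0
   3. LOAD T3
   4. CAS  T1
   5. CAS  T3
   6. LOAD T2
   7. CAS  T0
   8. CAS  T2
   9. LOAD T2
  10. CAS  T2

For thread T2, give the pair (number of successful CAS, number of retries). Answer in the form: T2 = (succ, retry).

T1 LOAD — after: cnt=2, r=2 — load
T0 LOAD — after: cnt=2, r=2 — load
T3 LOAD — after: cnt=2, r=2 — load
T1 CAS — after: cnt=3, r=2 — ok
T3 CAS — after: cnt=3, r=2 — retry
T2 LOAD — after: cnt=3, r=3 — load
T0 CAS — after: cnt=3, r=2 — retry
T2 CAS — after: cnt=4, r=3 — ok
T2 LOAD — after: cnt=4, r=4 — load
T2 CAS — after: cnt=5, r=4 — ok

T2 = (2, 0)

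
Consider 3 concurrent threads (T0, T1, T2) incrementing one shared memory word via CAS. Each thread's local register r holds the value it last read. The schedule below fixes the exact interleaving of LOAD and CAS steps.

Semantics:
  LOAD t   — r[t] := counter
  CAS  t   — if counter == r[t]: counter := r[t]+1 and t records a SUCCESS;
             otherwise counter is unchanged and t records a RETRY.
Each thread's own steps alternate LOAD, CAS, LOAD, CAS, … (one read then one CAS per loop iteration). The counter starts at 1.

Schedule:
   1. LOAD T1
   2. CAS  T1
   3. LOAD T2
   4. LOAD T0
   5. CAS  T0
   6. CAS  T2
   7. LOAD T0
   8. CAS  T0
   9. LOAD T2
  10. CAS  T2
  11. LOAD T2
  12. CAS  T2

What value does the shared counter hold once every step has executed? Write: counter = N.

counter = 6

#1 T1 reads 1
#2 T1 CAS(1→2) writes; counter now 2
#3 T2 reads 2
#4 T0 reads 2
#5 T0 CAS(2→3) writes; counter now 3
#6 T2 CAS(2→3) fails; counter now 3
#7 T0 reads 3
#8 T0 CAS(3→4) writes; counter now 4
#9 T2 reads 4
#10 T2 CAS(4→5) writes; counter now 5
#11 T2 reads 5
#12 T2 CAS(5→6) writes; counter now 6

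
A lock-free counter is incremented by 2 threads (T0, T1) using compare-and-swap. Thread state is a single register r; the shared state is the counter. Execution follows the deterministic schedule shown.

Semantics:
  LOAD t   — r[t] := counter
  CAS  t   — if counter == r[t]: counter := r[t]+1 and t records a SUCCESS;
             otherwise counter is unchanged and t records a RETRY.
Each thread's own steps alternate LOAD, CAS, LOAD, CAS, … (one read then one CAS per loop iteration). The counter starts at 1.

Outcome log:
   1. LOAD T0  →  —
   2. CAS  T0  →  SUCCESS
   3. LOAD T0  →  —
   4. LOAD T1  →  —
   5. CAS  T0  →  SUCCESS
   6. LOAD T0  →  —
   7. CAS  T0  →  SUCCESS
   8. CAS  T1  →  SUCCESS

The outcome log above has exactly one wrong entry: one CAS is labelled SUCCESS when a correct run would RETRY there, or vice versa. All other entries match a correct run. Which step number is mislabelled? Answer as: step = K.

Reference trace:
T0 LOAD — after: cnt=1, r=1 — load
T0 CAS — after: cnt=2, r=1 — ok
T0 LOAD — after: cnt=2, r=2 — load
T1 LOAD — after: cnt=2, r=2 — load
T0 CAS — after: cnt=3, r=2 — ok
T0 LOAD — after: cnt=3, r=3 — load
T0 CAS — after: cnt=4, r=3 — ok
T1 CAS — after: cnt=4, r=2 — retry
Mismatch at 8.

step = 8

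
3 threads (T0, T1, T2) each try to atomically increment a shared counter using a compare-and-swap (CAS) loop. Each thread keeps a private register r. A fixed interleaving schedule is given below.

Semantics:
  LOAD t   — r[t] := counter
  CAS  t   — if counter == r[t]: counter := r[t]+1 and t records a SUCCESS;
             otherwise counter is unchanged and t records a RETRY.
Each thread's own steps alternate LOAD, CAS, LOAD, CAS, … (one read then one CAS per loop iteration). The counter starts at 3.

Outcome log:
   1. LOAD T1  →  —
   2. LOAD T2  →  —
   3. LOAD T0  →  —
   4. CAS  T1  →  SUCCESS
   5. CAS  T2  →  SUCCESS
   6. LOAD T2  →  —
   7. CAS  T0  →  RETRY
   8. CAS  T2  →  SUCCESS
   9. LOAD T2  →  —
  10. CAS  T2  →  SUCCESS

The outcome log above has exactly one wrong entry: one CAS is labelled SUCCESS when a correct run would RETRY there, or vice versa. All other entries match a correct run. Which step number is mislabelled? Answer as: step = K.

Re-executing:
step 1: T1 LOAD ⇒ load; ctr=3 reg=3
step 2: T2 LOAD ⇒ load; ctr=3 reg=3
step 3: T0 LOAD ⇒ load; ctr=3 reg=3
step 4: T1 CAS ⇒ ok; ctr=4 reg=3
step 5: T2 CAS ⇒ retry; ctr=4 reg=3
step 6: T2 LOAD ⇒ load; ctr=4 reg=4
step 7: T0 CAS ⇒ retry; ctr=4 reg=3
step 8: T2 CAS ⇒ ok; ctr=5 reg=4
step 9: T2 LOAD ⇒ load; ctr=5 reg=5
step 10: T2 CAS ⇒ ok; ctr=6 reg=5
Mismatch at 5.

step = 5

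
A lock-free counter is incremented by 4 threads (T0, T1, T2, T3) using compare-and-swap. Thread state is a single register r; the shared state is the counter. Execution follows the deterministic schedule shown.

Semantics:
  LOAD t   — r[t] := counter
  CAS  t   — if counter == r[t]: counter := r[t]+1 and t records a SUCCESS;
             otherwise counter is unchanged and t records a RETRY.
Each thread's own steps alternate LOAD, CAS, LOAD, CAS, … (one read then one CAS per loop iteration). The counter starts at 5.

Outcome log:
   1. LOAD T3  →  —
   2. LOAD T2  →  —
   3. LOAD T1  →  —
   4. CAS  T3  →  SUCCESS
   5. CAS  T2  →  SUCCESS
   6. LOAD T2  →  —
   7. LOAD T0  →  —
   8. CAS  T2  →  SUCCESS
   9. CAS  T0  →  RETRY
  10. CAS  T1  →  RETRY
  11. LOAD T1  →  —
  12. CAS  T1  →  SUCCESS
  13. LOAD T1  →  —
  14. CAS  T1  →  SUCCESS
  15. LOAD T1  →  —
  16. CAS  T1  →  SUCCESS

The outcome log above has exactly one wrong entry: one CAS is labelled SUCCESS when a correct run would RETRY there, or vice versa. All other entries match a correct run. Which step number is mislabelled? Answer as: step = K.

Correct run:
#1 T3 reads 5
#2 T2 reads 5
#3 T1 reads 5
#4 T3 CAS(5→6) writes; counter now 6
#5 T2 CAS(5→6) fails; counter now 6
#6 T2 reads 6
#7 T0 reads 6
#8 T2 CAS(6→7) writes; counter now 7
#9 T0 CAS(6→7) fails; counter now 7
#10 T1 CAS(5→6) fails; counter now 7
#11 T1 reads 7
#12 T1 CAS(7→8) writes; counter now 8
#13 T1 reads 8
#14 T1 CAS(8→9) writes; counter now 9
#15 T1 reads 9
#16 T1 CAS(9→10) writes; counter now 10
Log disagrees first at step 5.

step = 5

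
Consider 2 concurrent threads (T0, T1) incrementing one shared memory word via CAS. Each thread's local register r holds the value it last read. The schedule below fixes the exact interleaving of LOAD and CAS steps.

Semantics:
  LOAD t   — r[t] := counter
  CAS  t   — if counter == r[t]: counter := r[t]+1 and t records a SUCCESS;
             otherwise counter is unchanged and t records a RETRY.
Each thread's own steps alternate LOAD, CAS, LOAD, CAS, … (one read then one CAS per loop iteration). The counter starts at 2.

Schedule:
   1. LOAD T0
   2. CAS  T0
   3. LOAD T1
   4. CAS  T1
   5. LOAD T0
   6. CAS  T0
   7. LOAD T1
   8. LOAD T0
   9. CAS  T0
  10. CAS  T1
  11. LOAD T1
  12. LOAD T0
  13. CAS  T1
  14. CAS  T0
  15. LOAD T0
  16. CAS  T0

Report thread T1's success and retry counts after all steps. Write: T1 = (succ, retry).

T1 = (2, 1)

   1) LOAD T0:  M=2  r_T0=2
   2) CAS  T0:  M=3  r_T0=2 ✓
   3) LOAD T1:  M=3  r_T1=3
   4) CAS  T1:  M=4  r_T1=3 ✓
   5) LOAD T0:  M=4  r_T0=4
   6) CAS  T0:  M=5  r_T0=4 ✓
   7) LOAD T1:  M=5  r_T1=5
   8) LOAD T0:  M=5  r_T0=5
   9) CAS  T0:  M=6  r_T0=5 ✓
  10) CAS  T1:  M=6  r_T1=5 ✗
  11) LOAD T1:  M=6  r_T1=6
  12) LOAD T0:  M=6  r_T0=6
  13) CAS  T1:  M=7  r_T1=6 ✓
  14) CAS  T0:  M=7  r_T0=6 ✗
  15) LOAD T0:  M=7  r_T0=7
  16) CAS  T0:  M=8  r_T0=7 ✓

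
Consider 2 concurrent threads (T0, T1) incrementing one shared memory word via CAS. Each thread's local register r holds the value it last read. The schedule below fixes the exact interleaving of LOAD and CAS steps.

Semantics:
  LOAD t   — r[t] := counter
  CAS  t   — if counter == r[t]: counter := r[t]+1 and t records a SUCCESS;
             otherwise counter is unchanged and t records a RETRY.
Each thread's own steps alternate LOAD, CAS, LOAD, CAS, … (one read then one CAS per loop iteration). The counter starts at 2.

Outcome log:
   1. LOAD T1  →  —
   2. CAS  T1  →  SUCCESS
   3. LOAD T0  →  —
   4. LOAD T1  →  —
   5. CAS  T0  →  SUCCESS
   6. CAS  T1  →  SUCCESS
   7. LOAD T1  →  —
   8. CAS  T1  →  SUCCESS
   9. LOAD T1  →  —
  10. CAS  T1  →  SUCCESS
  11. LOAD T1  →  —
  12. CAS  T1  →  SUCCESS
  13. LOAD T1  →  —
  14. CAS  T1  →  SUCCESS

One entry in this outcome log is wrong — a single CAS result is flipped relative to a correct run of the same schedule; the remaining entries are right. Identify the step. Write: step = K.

step = 6

Re-executing:
   1) LOAD T1:  M=2  r_T1=2
   2) CAS  T1:  M=3  r_T1=2 ✓
   3) LOAD T0:  M=3  r_T0=3
   4) LOAD T1:  M=3  r_T1=3
   5) CAS  T0:  M=4  r_T0=3 ✓
   6) CAS  T1:  M=4  r_T1=3 ✗
   7) LOAD T1:  M=4  r_T1=4
   8) CAS  T1:  M=5  r_T1=4 ✓
   9) LOAD T1:  M=5  r_T1=5
  10) CAS  T1:  M=6  r_T1=5 ✓
  11) LOAD T1:  M=6  r_T1=6
  12) CAS  T1:  M=7  r_T1=6 ✓
  13) LOAD T1:  M=7  r_T1=7
  14) CAS  T1:  M=8  r_T1=7 ✓
Mismatch at 6.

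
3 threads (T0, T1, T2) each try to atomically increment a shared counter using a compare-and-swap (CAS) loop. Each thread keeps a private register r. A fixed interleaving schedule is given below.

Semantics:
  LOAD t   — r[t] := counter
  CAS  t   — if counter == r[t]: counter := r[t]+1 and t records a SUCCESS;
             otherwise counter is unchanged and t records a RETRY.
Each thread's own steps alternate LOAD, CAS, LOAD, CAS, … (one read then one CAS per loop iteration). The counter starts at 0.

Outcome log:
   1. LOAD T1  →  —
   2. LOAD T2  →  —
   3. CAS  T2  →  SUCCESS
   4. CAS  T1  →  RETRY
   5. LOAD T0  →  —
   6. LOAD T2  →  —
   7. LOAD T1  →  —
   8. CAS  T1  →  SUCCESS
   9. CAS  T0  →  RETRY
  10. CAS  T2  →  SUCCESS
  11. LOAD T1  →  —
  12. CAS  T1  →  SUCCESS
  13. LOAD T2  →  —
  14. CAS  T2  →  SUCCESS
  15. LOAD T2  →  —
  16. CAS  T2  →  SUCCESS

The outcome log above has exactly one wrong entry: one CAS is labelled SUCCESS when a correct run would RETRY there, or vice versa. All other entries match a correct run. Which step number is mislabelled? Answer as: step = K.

Reference trace:
1. LOAD T1 → mem=0 r[T1]=0 [LOAD]
2. LOAD T2 → mem=0 r[T2]=0 [LOAD]
3. CAS T2 → mem=1 r[T2]=0 [OK]
4. CAS T1 → mem=1 r[T1]=0 [RETRY]
5. LOAD T0 → mem=1 r[T0]=1 [LOAD]
6. LOAD T2 → mem=1 r[T2]=1 [LOAD]
7. LOAD T1 → mem=1 r[T1]=1 [LOAD]
8. CAS T1 → mem=2 r[T1]=1 [OK]
9. CAS T0 → mem=2 r[T0]=1 [RETRY]
10. CAS T2 → mem=2 r[T2]=1 [RETRY]
11. LOAD T1 → mem=2 r[T1]=2 [LOAD]
12. CAS T1 → mem=3 r[T1]=2 [OK]
13. LOAD T2 → mem=3 r[T2]=3 [LOAD]
14. CAS T2 → mem=4 r[T2]=3 [OK]
15. LOAD T2 → mem=4 r[T2]=4 [LOAD]
16. CAS T2 → mem=5 r[T2]=4 [OK]
Flip is step 10.

step = 10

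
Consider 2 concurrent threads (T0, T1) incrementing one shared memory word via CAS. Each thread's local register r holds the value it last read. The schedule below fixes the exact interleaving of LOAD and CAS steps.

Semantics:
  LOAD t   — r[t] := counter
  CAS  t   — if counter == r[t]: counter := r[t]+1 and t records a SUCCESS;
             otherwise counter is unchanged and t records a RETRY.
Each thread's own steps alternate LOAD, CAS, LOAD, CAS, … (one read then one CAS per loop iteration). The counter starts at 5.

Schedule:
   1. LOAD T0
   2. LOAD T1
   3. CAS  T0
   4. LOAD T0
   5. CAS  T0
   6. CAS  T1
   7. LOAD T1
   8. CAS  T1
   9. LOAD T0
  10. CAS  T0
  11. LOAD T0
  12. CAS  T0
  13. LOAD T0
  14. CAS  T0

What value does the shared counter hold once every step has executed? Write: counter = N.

counter = 11

1. LOAD T0 → mem=5 r[T0]=5 [LOAD]
2. LOAD T1 → mem=5 r[T1]=5 [LOAD]
3. CAS T0 → mem=6 r[T0]=5 [OK]
4. LOAD T0 → mem=6 r[T0]=6 [LOAD]
5. CAS T0 → mem=7 r[T0]=6 [OK]
6. CAS T1 → mem=7 r[T1]=5 [RETRY]
7. LOAD T1 → mem=7 r[T1]=7 [LOAD]
8. CAS T1 → mem=8 r[T1]=7 [OK]
9. LOAD T0 → mem=8 r[T0]=8 [LOAD]
10. CAS T0 → mem=9 r[T0]=8 [OK]
11. LOAD T0 → mem=9 r[T0]=9 [LOAD]
12. CAS T0 → mem=10 r[T0]=9 [OK]
13. LOAD T0 → mem=10 r[T0]=10 [LOAD]
14. CAS T0 → mem=11 r[T0]=10 [OK]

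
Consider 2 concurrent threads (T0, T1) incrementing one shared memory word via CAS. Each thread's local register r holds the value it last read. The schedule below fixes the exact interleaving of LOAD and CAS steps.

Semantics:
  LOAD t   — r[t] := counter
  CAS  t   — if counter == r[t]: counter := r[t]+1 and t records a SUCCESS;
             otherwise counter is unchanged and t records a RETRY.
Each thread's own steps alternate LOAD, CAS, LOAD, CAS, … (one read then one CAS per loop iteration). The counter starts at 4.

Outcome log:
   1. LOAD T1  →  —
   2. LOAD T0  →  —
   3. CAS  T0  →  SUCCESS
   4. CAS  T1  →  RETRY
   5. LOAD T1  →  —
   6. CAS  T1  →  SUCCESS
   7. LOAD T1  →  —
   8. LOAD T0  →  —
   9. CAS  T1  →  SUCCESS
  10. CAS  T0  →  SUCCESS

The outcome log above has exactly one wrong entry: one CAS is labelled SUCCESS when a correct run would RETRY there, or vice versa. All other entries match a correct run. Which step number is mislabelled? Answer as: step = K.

Reference trace:
   1) LOAD T1:  M=4  r_T1=4
   2) LOAD T0:  M=4  r_T0=4
   3) CAS  T0:  M=5  r_T0=4 ✓
   4) CAS  T1:  M=5  r_T1=4 ✗
   5) LOAD T1:  M=5  r_T1=5
   6) CAS  T1:  M=6  r_T1=5 ✓
   7) LOAD T1:  M=6  r_T1=6
   8) LOAD T0:  M=6  r_T0=6
   9) CAS  T1:  M=7  r_T1=6 ✓
  10) CAS  T0:  M=7  r_T0=6 ✗
Log disagrees first at step 10.

step = 10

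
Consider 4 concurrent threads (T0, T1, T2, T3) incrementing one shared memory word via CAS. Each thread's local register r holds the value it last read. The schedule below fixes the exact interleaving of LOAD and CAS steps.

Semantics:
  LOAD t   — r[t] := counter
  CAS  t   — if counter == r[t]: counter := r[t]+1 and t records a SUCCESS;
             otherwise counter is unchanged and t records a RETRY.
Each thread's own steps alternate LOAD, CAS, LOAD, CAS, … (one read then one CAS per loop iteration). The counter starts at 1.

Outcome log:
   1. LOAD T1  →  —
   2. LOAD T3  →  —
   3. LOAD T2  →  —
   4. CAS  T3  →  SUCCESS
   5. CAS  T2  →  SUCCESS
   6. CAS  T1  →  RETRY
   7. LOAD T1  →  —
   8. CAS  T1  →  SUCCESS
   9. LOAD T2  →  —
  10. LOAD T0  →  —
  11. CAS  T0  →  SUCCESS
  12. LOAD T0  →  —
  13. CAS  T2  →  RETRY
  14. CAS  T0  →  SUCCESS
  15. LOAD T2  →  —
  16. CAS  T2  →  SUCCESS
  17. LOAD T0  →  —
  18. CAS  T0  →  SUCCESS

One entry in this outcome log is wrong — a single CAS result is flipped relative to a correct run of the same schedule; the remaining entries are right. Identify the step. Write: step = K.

step = 5

Reference trace:
[1] T1.load  rd  (counter 1, T1.r 1)
[2] T3.load  rd  (counter 1, T3.r 1)
[3] T2.load  rd  (counter 1, T2.r 1)
[4] T3.cas  hit  (counter 2, T3.r 1)
[5] T2.cas  miss  (counter 2, T2.r 1)
[6] T1.cas  miss  (counter 2, T1.r 1)
[7] T1.load  rd  (counter 2, T1.r 2)
[8] T1.cas  hit  (counter 3, T1.r 2)
[9] T2.load  rd  (counter 3, T2.r 3)
[10] T0.load  rd  (counter 3, T0.r 3)
[11] T0.cas  hit  (counter 4, T0.r 3)
[12] T0.load  rd  (counter 4, T0.r 4)
[13] T2.cas  miss  (counter 4, T2.r 3)
[14] T0.cas  hit  (counter 5, T0.r 4)
[15] T2.load  rd  (counter 5, T2.r 5)
[16] T2.cas  hit  (counter 6, T2.r 5)
[17] T0.load  rd  (counter 6, T0.r 6)
[18] T0.cas  hit  (counter 7, T0.r 6)
Log disagrees first at step 5.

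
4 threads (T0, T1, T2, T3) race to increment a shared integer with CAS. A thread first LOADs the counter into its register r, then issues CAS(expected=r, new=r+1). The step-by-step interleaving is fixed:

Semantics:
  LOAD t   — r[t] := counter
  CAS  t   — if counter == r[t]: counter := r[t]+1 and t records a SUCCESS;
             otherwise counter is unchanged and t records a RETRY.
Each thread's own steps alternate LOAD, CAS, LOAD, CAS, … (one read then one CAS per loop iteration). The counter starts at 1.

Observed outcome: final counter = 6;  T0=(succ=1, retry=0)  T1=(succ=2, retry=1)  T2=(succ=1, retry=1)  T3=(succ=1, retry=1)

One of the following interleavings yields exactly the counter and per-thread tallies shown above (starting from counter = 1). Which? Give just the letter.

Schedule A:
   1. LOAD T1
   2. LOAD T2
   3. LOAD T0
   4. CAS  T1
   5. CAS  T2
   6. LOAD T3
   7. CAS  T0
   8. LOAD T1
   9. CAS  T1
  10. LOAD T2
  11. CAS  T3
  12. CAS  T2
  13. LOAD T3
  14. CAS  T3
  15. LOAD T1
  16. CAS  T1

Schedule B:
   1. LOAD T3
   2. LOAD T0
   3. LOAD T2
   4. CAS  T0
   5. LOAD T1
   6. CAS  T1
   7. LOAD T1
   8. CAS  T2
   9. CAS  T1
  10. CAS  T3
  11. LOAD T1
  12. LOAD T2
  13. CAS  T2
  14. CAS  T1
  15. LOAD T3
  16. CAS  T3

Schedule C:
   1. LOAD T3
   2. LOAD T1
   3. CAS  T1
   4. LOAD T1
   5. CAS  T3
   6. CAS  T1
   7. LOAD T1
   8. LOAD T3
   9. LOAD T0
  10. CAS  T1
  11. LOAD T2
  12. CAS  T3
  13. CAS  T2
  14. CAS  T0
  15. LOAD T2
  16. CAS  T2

Run B:
1. LOAD T3 → mem=1 r[T3]=1 [LOAD]
2. LOAD T0 → mem=1 r[T0]=1 [LOAD]
3. LOAD T2 → mem=1 r[T2]=1 [LOAD]
4. CAS T0 → mem=2 r[T0]=1 [OK]
5. LOAD T1 → mem=2 r[T1]=2 [LOAD]
6. CAS T1 → mem=3 r[T1]=2 [OK]
7. LOAD T1 → mem=3 r[T1]=3 [LOAD]
8. CAS T2 → mem=3 r[T2]=1 [RETRY]
9. CAS T1 → mem=4 r[T1]=3 [OK]
10. CAS T3 → mem=4 r[T3]=1 [RETRY]
11. LOAD T1 → mem=4 r[T1]=4 [LOAD]
12. LOAD T2 → mem=4 r[T2]=4 [LOAD]
13. CAS T2 → mem=5 r[T2]=4 [OK]
14. CAS T1 → mem=5 r[T1]=4 [RETRY]
15. LOAD T3 → mem=5 r[T3]=5 [LOAD]
16. CAS T3 → mem=6 r[T3]=5 [OK]

B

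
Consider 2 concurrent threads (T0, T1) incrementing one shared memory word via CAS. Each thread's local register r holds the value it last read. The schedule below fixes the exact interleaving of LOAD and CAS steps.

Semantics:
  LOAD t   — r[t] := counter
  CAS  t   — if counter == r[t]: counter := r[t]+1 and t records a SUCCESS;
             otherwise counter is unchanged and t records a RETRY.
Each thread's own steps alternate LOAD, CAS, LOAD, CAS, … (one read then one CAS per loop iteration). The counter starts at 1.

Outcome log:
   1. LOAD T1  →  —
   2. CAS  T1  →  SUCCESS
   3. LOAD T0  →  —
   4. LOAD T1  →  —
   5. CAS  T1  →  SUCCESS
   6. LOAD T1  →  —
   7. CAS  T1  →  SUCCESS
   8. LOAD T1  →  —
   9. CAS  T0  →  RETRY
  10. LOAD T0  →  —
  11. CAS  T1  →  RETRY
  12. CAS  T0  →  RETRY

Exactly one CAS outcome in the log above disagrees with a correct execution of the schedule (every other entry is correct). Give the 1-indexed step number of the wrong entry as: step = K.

Correct run:
#1 T1 reads 1
#2 T1 CAS(1→2) writes; counter now 2
#3 T0 reads 2
#4 T1 reads 2
#5 T1 CAS(2→3) writes; counter now 3
#6 T1 reads 3
#7 T1 CAS(3→4) writes; counter now 4
#8 T1 reads 4
#9 T0 CAS(2→3) fails; counter now 4
#10 T0 reads 4
#11 T1 CAS(4→5) writes; counter now 5
#12 T0 CAS(4→5) fails; counter now 5
Mismatch at 11.

step = 11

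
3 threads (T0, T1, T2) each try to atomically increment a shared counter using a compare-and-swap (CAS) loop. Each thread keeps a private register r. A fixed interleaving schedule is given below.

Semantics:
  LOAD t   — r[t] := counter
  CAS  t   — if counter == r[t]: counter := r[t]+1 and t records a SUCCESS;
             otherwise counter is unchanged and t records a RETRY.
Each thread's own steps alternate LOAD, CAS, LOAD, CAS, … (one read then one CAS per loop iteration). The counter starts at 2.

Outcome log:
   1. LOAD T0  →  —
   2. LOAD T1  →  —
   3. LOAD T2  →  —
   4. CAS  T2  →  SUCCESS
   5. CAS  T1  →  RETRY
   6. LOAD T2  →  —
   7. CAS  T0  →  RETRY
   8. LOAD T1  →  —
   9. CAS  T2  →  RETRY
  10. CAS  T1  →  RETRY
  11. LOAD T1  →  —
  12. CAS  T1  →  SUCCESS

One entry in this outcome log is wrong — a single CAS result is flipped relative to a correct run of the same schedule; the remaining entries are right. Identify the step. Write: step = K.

step = 9

Re-executing:
   1) LOAD T0:  M=2  r_T0=2
   2) LOAD T1:  M=2  r_T1=2
   3) LOAD T2:  M=2  r_T2=2
   4) CAS  T2:  M=3  r_T2=2 ✓
   5) CAS  T1:  M=3  r_T1=2 ✗
   6) LOAD T2:  M=3  r_T2=3
   7) CAS  T0:  M=3  r_T0=2 ✗
   8) LOAD T1:  M=3  r_T1=3
   9) CAS  T2:  M=4  r_T2=3 ✓
  10) CAS  T1:  M=4  r_T1=3 ✗
  11) LOAD T1:  M=4  r_T1=4
  12) CAS  T1:  M=5  r_T1=4 ✓
Log disagrees first at step 9.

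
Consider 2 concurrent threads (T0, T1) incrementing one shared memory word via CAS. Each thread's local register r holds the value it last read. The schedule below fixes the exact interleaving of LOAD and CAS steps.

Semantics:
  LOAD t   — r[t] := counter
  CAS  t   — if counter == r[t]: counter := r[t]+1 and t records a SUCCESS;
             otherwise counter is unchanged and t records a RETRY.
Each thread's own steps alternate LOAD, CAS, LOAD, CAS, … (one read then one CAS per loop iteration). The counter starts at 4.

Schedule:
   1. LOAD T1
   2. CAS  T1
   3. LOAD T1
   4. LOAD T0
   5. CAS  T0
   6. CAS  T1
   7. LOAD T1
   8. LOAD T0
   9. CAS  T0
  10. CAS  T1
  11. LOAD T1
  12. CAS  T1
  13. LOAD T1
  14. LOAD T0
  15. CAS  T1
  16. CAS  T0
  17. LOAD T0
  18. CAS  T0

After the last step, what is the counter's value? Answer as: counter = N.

counter = 10

T1 LOAD — after: cnt=4, r=4 — load
T1 CAS — after: cnt=5, r=4 — ok
T1 LOAD — after: cnt=5, r=5 — load
T0 LOAD — after: cnt=5, r=5 — load
T0 CAS — after: cnt=6, r=5 — ok
T1 CAS — after: cnt=6, r=5 — retry
T1 LOAD — after: cnt=6, r=6 — load
T0 LOAD — after: cnt=6, r=6 — load
T0 CAS — after: cnt=7, r=6 — ok
T1 CAS — after: cnt=7, r=6 — retry
T1 LOAD — after: cnt=7, r=7 — load
T1 CAS — after: cnt=8, r=7 — ok
T1 LOAD — after: cnt=8, r=8 — load
T0 LOAD — after: cnt=8, r=8 — load
T1 CAS — after: cnt=9, r=8 — ok
T0 CAS — after: cnt=9, r=8 — retry
T0 LOAD — after: cnt=9, r=9 — load
T0 CAS — after: cnt=10, r=9 — ok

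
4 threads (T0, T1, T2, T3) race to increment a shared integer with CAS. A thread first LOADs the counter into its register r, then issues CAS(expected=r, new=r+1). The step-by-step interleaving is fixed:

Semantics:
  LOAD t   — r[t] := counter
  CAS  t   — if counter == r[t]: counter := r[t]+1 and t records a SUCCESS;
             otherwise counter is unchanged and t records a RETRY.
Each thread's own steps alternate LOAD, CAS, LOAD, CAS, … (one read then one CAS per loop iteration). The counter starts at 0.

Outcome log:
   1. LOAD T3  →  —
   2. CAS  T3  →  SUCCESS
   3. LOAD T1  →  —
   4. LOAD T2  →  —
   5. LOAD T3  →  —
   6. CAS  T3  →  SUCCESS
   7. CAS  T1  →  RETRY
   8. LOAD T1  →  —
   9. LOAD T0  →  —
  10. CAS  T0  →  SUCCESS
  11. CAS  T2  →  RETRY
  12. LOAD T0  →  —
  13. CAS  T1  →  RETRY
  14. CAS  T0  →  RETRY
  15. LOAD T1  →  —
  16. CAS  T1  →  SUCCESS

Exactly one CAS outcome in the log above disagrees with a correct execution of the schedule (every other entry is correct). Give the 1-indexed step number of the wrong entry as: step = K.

Reference trace:
[1] T3.load  rd  (counter 0, T3.r 0)
[2] T3.cas  hit  (counter 1, T3.r 0)
[3] T1.load  rd  (counter 1, T1.r 1)
[4] T2.load  rd  (counter 1, T2.r 1)
[5] T3.load  rd  (counter 1, T3.r 1)
[6] T3.cas  hit  (counter 2, T3.r 1)
[7] T1.cas  miss  (counter 2, T1.r 1)
[8] T1.load  rd  (counter 2, T1.r 2)
[9] T0.load  rd  (counter 2, T0.r 2)
[10] T0.cas  hit  (counter 3, T0.r 2)
[11] T2.cas  miss  (counter 3, T2.r 1)
[12] T0.load  rd  (counter 3, T0.r 3)
[13] T1.cas  miss  (counter 3, T1.r 2)
[14] T0.cas  hit  (counter 4, T0.r 3)
[15] T1.load  rd  (counter 4, T1.r 4)
[16] T1.cas  hit  (counter 5, T1.r 4)
Log disagrees first at step 14.

step = 14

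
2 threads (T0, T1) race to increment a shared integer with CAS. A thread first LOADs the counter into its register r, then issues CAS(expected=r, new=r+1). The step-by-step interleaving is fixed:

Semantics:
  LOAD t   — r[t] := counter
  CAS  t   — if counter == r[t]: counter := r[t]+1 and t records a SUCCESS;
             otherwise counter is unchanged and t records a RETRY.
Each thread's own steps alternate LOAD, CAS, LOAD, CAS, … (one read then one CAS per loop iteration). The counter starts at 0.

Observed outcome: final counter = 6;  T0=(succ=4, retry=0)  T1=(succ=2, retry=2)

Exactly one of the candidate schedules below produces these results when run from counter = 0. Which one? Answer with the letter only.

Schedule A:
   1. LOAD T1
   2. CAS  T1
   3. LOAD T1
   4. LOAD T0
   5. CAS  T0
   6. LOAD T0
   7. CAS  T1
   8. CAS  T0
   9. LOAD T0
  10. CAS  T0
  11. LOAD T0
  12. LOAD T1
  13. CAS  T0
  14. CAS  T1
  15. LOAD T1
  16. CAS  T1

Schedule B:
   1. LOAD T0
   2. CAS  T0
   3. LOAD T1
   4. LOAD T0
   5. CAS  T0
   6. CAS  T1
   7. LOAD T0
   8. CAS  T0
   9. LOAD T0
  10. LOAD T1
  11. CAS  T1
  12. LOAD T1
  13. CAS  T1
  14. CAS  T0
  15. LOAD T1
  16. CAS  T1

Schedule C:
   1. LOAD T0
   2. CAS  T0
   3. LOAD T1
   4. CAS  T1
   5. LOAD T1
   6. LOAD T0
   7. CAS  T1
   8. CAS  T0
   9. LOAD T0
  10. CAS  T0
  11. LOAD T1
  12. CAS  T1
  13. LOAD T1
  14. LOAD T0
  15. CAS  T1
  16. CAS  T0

Simulating candidate A:
1. LOAD T1 → mem=0 r[T1]=0 [LOAD]
2. CAS T1 → mem=1 r[T1]=0 [OK]
3. LOAD T1 → mem=1 r[T1]=1 [LOAD]
4. LOAD T0 → mem=1 r[T0]=1 [LOAD]
5. CAS T0 → mem=2 r[T0]=1 [OK]
6. LOAD T0 → mem=2 r[T0]=2 [LOAD]
7. CAS T1 → mem=2 r[T1]=1 [RETRY]
8. CAS T0 → mem=3 r[T0]=2 [OK]
9. LOAD T0 → mem=3 r[T0]=3 [LOAD]
10. CAS T0 → mem=4 r[T0]=3 [OK]
11. LOAD T0 → mem=4 r[T0]=4 [LOAD]
12. LOAD T1 → mem=4 r[T1]=4 [LOAD]
13. CAS T0 → mem=5 r[T0]=4 [OK]
14. CAS T1 → mem=5 r[T1]=4 [RETRY]
15. LOAD T1 → mem=5 r[T1]=5 [LOAD]
16. CAS T1 → mem=6 r[T1]=5 [OK]

A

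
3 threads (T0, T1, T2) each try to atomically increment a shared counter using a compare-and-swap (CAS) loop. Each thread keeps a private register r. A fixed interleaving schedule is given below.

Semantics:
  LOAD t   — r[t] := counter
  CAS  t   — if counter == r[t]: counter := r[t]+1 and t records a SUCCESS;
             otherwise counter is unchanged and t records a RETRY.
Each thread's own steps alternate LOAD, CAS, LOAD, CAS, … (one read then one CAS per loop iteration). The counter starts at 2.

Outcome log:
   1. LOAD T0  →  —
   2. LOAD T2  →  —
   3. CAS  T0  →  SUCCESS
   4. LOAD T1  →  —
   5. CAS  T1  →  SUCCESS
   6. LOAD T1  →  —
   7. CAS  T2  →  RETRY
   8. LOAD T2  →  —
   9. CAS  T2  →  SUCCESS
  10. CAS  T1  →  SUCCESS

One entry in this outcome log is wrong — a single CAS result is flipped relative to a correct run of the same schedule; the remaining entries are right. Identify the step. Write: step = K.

step = 10

Reference trace:
#1 T0 reads 2
#2 T2 reads 2
#3 T0 CAS(2→3) writes; counter now 3
#4 T1 reads 3
#5 T1 CAS(3→4) writes; counter now 4
#6 T1 reads 4
#7 T2 CAS(2→3) fails; counter now 4
#8 T2 reads 4
#9 T2 CAS(4→5) writes; counter now 5
#10 T1 CAS(4→5) fails; counter now 5
Log disagrees first at step 10.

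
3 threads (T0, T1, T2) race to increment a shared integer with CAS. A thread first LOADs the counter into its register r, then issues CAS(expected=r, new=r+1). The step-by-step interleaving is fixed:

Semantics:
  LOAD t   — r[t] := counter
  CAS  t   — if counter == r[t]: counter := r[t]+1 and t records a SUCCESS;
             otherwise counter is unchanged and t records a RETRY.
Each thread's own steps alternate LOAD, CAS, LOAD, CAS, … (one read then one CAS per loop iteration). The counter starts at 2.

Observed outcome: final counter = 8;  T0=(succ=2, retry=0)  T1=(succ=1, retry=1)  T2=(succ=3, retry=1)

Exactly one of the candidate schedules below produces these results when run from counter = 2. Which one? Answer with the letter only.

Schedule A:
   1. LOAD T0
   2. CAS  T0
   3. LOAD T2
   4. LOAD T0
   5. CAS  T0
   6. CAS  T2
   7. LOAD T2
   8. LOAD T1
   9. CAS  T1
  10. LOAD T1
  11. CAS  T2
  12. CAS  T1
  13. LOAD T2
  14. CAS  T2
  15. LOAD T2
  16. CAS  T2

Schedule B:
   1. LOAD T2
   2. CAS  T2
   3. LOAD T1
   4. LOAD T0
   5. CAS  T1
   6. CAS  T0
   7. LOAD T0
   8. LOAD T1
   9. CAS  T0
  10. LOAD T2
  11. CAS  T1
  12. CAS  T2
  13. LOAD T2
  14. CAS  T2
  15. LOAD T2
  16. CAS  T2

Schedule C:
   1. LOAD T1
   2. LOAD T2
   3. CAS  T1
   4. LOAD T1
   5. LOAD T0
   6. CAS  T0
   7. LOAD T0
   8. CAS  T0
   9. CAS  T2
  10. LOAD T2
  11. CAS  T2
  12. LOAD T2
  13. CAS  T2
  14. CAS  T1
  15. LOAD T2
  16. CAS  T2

C

Simulating candidate C:
step 1: T1 LOAD ⇒ load; ctr=2 reg=2
step 2: T2 LOAD ⇒ load; ctr=2 reg=2
step 3: T1 CAS ⇒ ok; ctr=3 reg=2
step 4: T1 LOAD ⇒ load; ctr=3 reg=3
step 5: T0 LOAD ⇒ load; ctr=3 reg=3
step 6: T0 CAS ⇒ ok; ctr=4 reg=3
step 7: T0 LOAD ⇒ load; ctr=4 reg=4
step 8: T0 CAS ⇒ ok; ctr=5 reg=4
step 9: T2 CAS ⇒ retry; ctr=5 reg=2
step 10: T2 LOAD ⇒ load; ctr=5 reg=5
step 11: T2 CAS ⇒ ok; ctr=6 reg=5
step 12: T2 LOAD ⇒ load; ctr=6 reg=6
step 13: T2 CAS ⇒ ok; ctr=7 reg=6
step 14: T1 CAS ⇒ retry; ctr=7 reg=3
step 15: T2 LOAD ⇒ load; ctr=7 reg=7
step 16: T2 CAS ⇒ ok; ctr=8 reg=7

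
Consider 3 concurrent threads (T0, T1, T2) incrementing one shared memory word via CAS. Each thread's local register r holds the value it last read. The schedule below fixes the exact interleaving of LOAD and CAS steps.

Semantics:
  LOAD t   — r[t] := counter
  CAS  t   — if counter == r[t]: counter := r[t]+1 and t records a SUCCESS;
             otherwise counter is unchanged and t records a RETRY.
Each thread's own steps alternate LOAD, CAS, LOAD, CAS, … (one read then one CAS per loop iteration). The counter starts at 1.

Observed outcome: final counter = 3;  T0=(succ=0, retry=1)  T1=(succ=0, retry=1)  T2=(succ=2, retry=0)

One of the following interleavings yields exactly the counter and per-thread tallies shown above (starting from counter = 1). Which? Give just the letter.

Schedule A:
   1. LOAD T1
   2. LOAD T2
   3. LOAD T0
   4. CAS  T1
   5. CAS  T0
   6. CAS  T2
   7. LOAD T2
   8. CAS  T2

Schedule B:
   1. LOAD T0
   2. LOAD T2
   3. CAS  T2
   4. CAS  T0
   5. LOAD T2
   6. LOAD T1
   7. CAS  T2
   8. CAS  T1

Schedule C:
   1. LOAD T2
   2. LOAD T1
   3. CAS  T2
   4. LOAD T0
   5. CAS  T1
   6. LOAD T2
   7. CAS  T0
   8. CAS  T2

B

Tracing schedule B:
1. LOAD T0 → mem=1 r[T0]=1 [LOAD]
2. LOAD T2 → mem=1 r[T2]=1 [LOAD]
3. CAS T2 → mem=2 r[T2]=1 [OK]
4. CAS T0 → mem=2 r[T0]=1 [RETRY]
5. LOAD T2 → mem=2 r[T2]=2 [LOAD]
6. LOAD T1 → mem=2 r[T1]=2 [LOAD]
7. CAS T2 → mem=3 r[T2]=2 [OK]
8. CAS T1 → mem=3 r[T1]=2 [RETRY]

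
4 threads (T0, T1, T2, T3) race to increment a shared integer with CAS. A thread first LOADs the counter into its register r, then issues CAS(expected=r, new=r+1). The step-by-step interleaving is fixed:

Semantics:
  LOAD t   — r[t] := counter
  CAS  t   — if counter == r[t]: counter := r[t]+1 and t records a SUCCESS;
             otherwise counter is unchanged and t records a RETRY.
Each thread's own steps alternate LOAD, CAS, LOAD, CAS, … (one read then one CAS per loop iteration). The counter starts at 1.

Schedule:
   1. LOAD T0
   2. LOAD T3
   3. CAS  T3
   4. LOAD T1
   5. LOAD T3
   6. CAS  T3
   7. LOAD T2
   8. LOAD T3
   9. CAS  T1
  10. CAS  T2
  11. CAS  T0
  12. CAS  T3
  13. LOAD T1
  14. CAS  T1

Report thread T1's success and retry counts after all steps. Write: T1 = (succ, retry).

T1 = (1, 1)

   1) LOAD T0:  M=1  r_T0=1
   2) LOAD T3:  M=1  r_T3=1
   3) CAS  T3:  M=2  r_T3=1 ✓
   4) LOAD T1:  M=2  r_T1=2
   5) LOAD T3:  M=2  r_T3=2
   6) CAS  T3:  M=3  r_T3=2 ✓
   7) LOAD T2:  M=3  r_T2=3
   8) LOAD T3:  M=3  r_T3=3
   9) CAS  T1:  M=3  r_T1=2 ✗
  10) CAS  T2:  M=4  r_T2=3 ✓
  11) CAS  T0:  M=4  r_T0=1 ✗
  12) CAS  T3:  M=4  r_T3=3 ✗
  13) LOAD T1:  M=4  r_T1=4
  14) CAS  T1:  M=5  r_T1=4 ✓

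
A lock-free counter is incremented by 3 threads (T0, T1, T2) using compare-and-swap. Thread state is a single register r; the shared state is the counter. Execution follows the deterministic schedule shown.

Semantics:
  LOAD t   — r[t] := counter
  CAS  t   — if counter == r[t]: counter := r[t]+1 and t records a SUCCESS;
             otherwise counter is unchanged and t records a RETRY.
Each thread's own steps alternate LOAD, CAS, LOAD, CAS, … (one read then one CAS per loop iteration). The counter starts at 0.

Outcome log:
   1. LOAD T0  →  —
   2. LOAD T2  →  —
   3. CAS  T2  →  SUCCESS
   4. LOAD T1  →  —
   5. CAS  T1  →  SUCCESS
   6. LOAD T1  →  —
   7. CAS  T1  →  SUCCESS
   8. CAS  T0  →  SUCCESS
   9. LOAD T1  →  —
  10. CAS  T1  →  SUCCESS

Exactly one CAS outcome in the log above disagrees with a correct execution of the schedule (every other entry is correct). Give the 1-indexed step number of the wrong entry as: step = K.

Re-executing:
step 1: T0 LOAD ⇒ load; ctr=0 reg=0
step 2: T2 LOAD ⇒ load; ctr=0 reg=0
step 3: T2 CAS ⇒ ok; ctr=1 reg=0
step 4: T1 LOAD ⇒ load; ctr=1 reg=1
step 5: T1 CAS ⇒ ok; ctr=2 reg=1
step 6: T1 LOAD ⇒ load; ctr=2 reg=2
step 7: T1 CAS ⇒ ok; ctr=3 reg=2
step 8: T0 CAS ⇒ retry; ctr=3 reg=0
step 9: T1 LOAD ⇒ load; ctr=3 reg=3
step 10: T1 CAS ⇒ ok; ctr=4 reg=3
Mismatch at 8.

step = 8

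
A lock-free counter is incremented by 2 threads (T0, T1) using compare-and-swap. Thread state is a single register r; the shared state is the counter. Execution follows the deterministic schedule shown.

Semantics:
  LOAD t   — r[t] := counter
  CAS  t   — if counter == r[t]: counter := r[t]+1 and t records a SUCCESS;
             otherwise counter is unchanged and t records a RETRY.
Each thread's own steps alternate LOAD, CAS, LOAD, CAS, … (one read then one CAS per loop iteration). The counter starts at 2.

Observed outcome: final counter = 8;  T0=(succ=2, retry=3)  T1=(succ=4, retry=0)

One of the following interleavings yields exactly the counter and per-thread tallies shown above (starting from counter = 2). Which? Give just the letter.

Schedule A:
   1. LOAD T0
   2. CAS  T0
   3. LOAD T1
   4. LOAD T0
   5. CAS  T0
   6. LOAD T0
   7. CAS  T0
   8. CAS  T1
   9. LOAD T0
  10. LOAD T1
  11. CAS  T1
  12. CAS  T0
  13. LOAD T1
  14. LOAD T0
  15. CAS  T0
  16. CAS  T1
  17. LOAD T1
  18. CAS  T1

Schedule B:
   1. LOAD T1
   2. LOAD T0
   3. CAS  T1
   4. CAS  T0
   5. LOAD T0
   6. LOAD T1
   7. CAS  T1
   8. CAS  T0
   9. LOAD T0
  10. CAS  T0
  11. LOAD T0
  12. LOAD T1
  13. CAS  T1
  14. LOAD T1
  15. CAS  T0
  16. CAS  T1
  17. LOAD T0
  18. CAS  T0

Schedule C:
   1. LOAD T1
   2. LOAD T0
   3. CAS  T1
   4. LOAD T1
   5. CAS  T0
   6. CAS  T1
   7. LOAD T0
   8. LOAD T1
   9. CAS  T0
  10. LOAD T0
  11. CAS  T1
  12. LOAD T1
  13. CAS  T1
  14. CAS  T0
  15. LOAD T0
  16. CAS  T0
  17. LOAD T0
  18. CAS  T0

B

Tracing schedule B:
   1) LOAD T1:  M=2  r_T1=2
   2) LOAD T0:  M=2  r_T0=2
   3) CAS  T1:  M=3  r_T1=2 ✓
   4) CAS  T0:  M=3  r_T0=2 ✗
   5) LOAD T0:  M=3  r_T0=3
   6) LOAD T1:  M=3  r_T1=3
   7) CAS  T1:  M=4  r_T1=3 ✓
   8) CAS  T0:  M=4  r_T0=3 ✗
   9) LOAD T0:  M=4  r_T0=4
  10) CAS  T0:  M=5  r_T0=4 ✓
  11) LOAD T0:  M=5  r_T0=5
  12) LOAD T1:  M=5  r_T1=5
  13) CAS  T1:  M=6  r_T1=5 ✓
  14) LOAD T1:  M=6  r_T1=6
  15) CAS  T0:  M=6  r_T0=5 ✗
  16) CAS  T1:  M=7  r_T1=6 ✓
  17) LOAD T0:  M=7  r_T0=7
  18) CAS  T0:  M=8  r_T0=7 ✓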